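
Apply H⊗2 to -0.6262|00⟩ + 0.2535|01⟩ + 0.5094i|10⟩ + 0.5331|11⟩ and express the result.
(0.0802 + 0.2547i)|00⟩ + (-0.7064 + 0.2547i)|01⟩ + (-0.4529 - 0.2547i)|10⟩ + (-0.1733 - 0.2547i)|11⟩

H⊗2 gives amp(|y⟩) = (1/2) Σ_x (−1)^(x·y) amp(|x⟩), where x·y is the number of positions in which both x and y have a 1.
|00⟩: (-0.6262 + 0.2535 + 0.5094i + 0.5331)/2 = (0.0802 + 0.2547i)
|01⟩: (-0.6262 - 0.2535 + 0.5094i - 0.5331)/2 = (-0.7064 + 0.2547i)
|10⟩: (-0.6262 + 0.2535 - 0.5094i - 0.5331)/2 = (-0.4529 - 0.2547i)
|11⟩: (-0.6262 - 0.2535 - 0.5094i + 0.5331)/2 = (-0.1733 - 0.2547i)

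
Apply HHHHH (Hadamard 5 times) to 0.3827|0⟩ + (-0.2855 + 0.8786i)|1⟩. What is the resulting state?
(0.06873 + 0.6213i)|0⟩ + (0.4725 - 0.6213i)|1⟩

H² = I, so H^5 = H: a single Hadamard. With (a, b) = (0.3827, (-0.2855 + 0.8786i)), H gives ((a + b)/√2, (a − b)/√2) = ((0.06873 + 0.6213i), (0.4725 - 0.6213i)).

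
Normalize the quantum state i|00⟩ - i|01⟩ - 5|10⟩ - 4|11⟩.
0.1525i|00⟩ - 0.1525i|01⟩ - 0.7625|10⟩ - 0.61|11⟩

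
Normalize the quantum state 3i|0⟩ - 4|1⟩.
0.6i|0⟩ - 0.8|1⟩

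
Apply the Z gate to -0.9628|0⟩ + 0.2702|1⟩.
-0.9628|0⟩ - 0.2702|1⟩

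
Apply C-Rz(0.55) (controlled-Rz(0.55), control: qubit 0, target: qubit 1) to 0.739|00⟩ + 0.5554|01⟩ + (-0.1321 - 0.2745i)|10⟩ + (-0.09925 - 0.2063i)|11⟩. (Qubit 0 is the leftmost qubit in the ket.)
0.739|00⟩ + 0.5554|01⟩ + (-0.2017 - 0.2283i)|10⟩ + (-0.0395 - 0.2255i)|11⟩

C-Rz(0.55) leaves the control-|0⟩ kets |00⟩, |01⟩ unchanged and applies Rz(0.55) to qubit 1 on the control-|1⟩ pair (|10⟩, |11⟩).
Rz(0.55) = [[e^(−iθ/2), 0], [0, e^(iθ/2)]] with e^(±iθ/2) = cos(θ/2) ± i·sin(θ/2); θ = 0.55, cos(θ/2) ≈ 0.962425, sin(θ/2) ≈ 0.271547.
With a = amp(|10⟩) = (-0.1321 - 0.2745i) and b = amp(|11⟩) = (-0.09925 - 0.2063i):
new amp(|10⟩) = (0.962425 - 0.271547i)·a = (-0.2017 - 0.2283i)
new amp(|11⟩) = (0.962425 + 0.271547i)·b = (-0.0395 - 0.2255i)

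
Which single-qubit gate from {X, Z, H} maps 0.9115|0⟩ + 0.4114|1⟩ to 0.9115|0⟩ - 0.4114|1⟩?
Z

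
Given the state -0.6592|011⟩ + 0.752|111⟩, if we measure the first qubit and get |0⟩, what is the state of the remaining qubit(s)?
-|11⟩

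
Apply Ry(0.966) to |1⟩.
-0.4644|0⟩ + 0.8856|1⟩

Ry(0.966) = [[cos(θ/2), −sin(θ/2)], [sin(θ/2), cos(θ/2)]]; θ = 0.966, cos(θ/2) ≈ 0.885606, sin(θ/2) ≈ 0.464438.
With a = amp(|0⟩) = 0 and b = amp(|1⟩) = 1:
new amp(|0⟩) = (0.885606)·a + (-0.464438)·b = -0.4644
new amp(|1⟩) = (0.464438)·a + (0.885606)·b = 0.8856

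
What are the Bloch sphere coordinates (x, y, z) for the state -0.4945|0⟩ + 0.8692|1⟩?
(-0.8596, 0, -0.511)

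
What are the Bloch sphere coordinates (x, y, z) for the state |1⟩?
(0, 0, -1)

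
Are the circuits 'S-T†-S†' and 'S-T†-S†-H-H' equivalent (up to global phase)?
Yes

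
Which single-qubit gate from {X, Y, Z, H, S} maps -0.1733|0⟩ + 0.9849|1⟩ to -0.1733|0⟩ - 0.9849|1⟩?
Z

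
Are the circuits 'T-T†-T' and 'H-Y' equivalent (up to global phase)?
No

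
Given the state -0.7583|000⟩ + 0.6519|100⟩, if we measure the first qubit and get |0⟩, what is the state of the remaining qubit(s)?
-|00⟩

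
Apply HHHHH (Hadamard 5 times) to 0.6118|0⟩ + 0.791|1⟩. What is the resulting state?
0.9919|0⟩ - 0.1267|1⟩

H² = I, so H^5 = H: a single Hadamard. With (a, b) = (0.6118, 0.791), H gives ((a + b)/√2, (a − b)/√2) = (0.9919, -0.1267).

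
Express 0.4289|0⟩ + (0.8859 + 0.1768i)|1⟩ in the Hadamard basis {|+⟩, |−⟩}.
(0.9297 + 0.125i)|+⟩ + (-0.3231 - 0.125i)|−⟩

With |ψ⟩ = α|0⟩ + β|1⟩, the Hadamard-basis coefficients are ⟨+|ψ⟩ = (α + β)/√2 and ⟨−|ψ⟩ = (α − β)/√2.
Here α = 0.4289, β = (0.8859 + 0.1768i): (α + β)/√2 = (0.9297 + 0.125i), (α − β)/√2 = (-0.3231 - 0.125i).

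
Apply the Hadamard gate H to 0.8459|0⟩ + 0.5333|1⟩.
0.9752|0⟩ + 0.221|1⟩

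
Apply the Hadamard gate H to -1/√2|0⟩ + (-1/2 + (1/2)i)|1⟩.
(-0.8536 + (1/√8)i)|0⟩ + (-0.1464 - (1/√8)i)|1⟩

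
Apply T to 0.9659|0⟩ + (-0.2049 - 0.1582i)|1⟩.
0.9659|0⟩ + (-0.03302 - 0.2568i)|1⟩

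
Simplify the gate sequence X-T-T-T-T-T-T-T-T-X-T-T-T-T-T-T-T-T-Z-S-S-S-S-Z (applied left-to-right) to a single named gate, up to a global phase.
I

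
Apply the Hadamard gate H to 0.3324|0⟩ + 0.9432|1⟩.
0.902|0⟩ - 0.4319|1⟩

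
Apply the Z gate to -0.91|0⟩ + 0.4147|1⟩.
-0.91|0⟩ - 0.4147|1⟩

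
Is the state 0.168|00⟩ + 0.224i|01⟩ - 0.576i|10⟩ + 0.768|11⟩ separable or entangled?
Separable

Writing the state as a|00⟩ + b|01⟩ + c|10⟩ + d|11⟩, it is a product state iff ad − bc = 0.
Here (a, b, c, d) = (0.168, 0.224i, -0.576i, 0.768): ad − bc = (0.168)(0.768) − (0.224i)(-0.576i) = 0, so the state is separable.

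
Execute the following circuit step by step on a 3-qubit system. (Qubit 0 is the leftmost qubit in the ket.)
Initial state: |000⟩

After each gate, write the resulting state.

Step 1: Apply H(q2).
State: 1/√2|000⟩ + 1/√2|001⟩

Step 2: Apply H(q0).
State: 1/2|000⟩ + 1/2|001⟩ + 1/2|100⟩ + 1/2|101⟩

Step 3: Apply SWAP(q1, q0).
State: 1/2|000⟩ + 1/2|001⟩ + 1/2|010⟩ + 1/2|011⟩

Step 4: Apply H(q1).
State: 1/√2|000⟩ + 1/√2|001⟩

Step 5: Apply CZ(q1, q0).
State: 1/√2|000⟩ + 1/√2|001⟩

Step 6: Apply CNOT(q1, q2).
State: 1/√2|000⟩ + 1/√2|001⟩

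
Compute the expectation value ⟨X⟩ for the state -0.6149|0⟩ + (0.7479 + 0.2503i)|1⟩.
-0.9198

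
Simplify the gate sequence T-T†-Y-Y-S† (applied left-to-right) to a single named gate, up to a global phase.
S†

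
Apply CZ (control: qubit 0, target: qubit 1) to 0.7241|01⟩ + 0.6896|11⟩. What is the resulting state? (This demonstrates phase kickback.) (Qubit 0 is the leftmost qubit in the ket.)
0.7241|01⟩ - 0.6896|11⟩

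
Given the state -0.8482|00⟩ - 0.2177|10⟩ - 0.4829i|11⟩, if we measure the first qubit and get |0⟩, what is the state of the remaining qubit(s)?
-|0⟩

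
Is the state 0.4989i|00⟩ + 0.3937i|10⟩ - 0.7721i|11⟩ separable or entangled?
Entangled

Writing the state as a|00⟩ + b|01⟩ + c|10⟩ + d|11⟩, it is a product state iff ad − bc = 0.
Here (a, b, c, d) = (0.4989i, 0, 0.3937i, -0.7721i): ad − bc = (0.4989i)(-0.7721i) − (0)(0.3937i) = 0.3852 ≠ 0, so the state is entangled.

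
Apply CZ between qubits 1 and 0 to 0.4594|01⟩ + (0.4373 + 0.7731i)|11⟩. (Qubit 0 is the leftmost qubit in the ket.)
0.4594|01⟩ + (-0.4373 - 0.7731i)|11⟩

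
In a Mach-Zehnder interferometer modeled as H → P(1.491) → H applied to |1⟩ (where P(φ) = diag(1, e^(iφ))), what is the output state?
(0.4601 - 0.4984i)|0⟩ + (0.5399 + 0.4984i)|1⟩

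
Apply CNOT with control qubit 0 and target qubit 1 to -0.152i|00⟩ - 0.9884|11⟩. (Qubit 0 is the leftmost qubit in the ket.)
-0.152i|00⟩ - 0.9884|10⟩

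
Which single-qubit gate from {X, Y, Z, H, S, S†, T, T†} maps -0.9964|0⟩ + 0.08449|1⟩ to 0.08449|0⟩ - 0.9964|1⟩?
X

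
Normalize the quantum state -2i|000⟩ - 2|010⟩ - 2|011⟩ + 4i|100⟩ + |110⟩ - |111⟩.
-0.3651i|000⟩ - 0.3651|010⟩ - 0.3651|011⟩ + 0.7303i|100⟩ + 0.1826|110⟩ - 0.1826|111⟩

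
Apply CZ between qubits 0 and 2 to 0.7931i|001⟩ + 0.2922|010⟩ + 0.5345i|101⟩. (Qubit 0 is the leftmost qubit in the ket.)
0.7931i|001⟩ + 0.2922|010⟩ - 0.5345i|101⟩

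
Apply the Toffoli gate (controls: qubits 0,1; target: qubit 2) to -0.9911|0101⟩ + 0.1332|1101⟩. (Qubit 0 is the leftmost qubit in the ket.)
-0.9911|0101⟩ + 0.1332|1111⟩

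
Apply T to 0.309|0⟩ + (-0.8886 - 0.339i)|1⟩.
0.309|0⟩ + (-0.3886 - 0.868i)|1⟩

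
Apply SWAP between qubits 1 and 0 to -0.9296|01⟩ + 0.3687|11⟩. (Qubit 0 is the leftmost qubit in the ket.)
-0.9296|10⟩ + 0.3687|11⟩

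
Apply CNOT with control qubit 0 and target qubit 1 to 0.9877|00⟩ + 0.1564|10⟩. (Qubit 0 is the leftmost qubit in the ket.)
0.9877|00⟩ + 0.1564|11⟩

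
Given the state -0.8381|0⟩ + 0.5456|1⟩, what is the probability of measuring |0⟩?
0.7024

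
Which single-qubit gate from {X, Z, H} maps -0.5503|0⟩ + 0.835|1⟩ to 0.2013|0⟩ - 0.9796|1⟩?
H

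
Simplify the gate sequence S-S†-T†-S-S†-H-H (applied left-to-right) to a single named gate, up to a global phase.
T†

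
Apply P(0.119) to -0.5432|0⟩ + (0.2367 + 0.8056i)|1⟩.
-0.5432|0⟩ + (0.1394 + 0.828i)|1⟩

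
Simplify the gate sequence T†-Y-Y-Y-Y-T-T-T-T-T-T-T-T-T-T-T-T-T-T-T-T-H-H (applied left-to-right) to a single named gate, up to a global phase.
T†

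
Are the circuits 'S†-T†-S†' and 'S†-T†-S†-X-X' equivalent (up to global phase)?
Yes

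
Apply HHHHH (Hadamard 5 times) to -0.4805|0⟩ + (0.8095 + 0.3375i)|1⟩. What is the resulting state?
(0.2326 + 0.2386i)|0⟩ + (-0.9122 - 0.2386i)|1⟩

H² = I, so H^5 = H: a single Hadamard. With (a, b) = (-0.4805, (0.8095 + 0.3375i)), H gives ((a + b)/√2, (a − b)/√2) = ((0.2326 + 0.2386i), (-0.9122 - 0.2386i)).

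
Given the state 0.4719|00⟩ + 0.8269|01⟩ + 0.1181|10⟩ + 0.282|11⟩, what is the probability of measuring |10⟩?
0.01395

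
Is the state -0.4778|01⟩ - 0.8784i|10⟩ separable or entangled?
Entangled

Writing the state as a|00⟩ + b|01⟩ + c|10⟩ + d|11⟩, it is a product state iff ad − bc = 0.
Here (a, b, c, d) = (0, -0.4778, -0.8784i, 0): ad − bc = (0)(0) − (-0.4778)(-0.8784i) = -0.4197i ≠ 0, so the state is entangled.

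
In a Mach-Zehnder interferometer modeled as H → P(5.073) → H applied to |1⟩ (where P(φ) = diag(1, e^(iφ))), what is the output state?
(0.3236 + 0.4678i)|0⟩ + (0.6764 - 0.4678i)|1⟩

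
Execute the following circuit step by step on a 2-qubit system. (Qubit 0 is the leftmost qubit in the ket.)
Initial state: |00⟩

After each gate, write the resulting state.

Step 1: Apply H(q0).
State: 1/√2|00⟩ + 1/√2|10⟩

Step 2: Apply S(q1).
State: 1/√2|00⟩ + 1/√2|10⟩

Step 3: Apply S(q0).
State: 1/√2|00⟩ + (1/√2)i|10⟩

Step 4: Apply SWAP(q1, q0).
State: 1/√2|00⟩ + (1/√2)i|01⟩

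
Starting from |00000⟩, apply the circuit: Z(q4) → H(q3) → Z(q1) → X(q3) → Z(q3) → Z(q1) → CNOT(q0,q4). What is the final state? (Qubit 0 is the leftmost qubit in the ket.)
1/√2|00000⟩ - 1/√2|00010⟩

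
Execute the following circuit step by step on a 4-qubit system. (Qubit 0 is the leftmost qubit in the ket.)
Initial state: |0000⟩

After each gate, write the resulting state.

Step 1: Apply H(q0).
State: 1/√2|0000⟩ + 1/√2|1000⟩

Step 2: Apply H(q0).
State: |0000⟩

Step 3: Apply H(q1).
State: 1/√2|0000⟩ + 1/√2|0100⟩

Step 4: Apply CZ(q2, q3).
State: 1/√2|0000⟩ + 1/√2|0100⟩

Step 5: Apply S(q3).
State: 1/√2|0000⟩ + 1/√2|0100⟩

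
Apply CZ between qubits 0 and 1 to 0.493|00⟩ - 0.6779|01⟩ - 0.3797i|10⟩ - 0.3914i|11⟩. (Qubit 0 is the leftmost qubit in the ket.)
0.493|00⟩ - 0.6779|01⟩ - 0.3797i|10⟩ + 0.3914i|11⟩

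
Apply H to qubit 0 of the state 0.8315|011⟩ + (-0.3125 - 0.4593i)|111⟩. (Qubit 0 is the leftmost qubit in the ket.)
(0.367 - 0.3248i)|011⟩ + (0.8089 + 0.3248i)|111⟩

H on qubit 0 mixes each pair of kets that differ only in qubit 0: amplitudes (a, b) of (|…0…⟩, |…1…⟩) become ((a + b)/√2, (a − b)/√2). Kets absent from the input have amplitude 0.
(|011⟩, |111⟩): (a, b) = (0.8315, (-0.3125 - 0.4593i)) → ((0.367 - 0.3248i), (0.8089 + 0.3248i))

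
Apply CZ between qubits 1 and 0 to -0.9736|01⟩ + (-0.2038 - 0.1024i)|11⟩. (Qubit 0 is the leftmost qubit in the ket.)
-0.9736|01⟩ + (0.2038 + 0.1024i)|11⟩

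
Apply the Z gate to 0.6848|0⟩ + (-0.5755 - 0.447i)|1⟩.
0.6848|0⟩ + (0.5755 + 0.447i)|1⟩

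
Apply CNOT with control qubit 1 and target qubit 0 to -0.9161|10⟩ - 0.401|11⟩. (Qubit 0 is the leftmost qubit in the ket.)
-0.401|01⟩ - 0.9161|10⟩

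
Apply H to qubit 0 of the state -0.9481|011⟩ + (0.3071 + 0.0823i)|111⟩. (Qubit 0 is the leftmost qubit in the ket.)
(-0.4533 + 0.05819i)|011⟩ + (-0.8876 - 0.05819i)|111⟩

H on qubit 0 mixes each pair of kets that differ only in qubit 0: amplitudes (a, b) of (|…0…⟩, |…1…⟩) become ((a + b)/√2, (a − b)/√2). Kets absent from the input have amplitude 0.
(|011⟩, |111⟩): (a, b) = (-0.9481, (0.3071 + 0.0823i)) → ((-0.4533 + 0.05819i), (-0.8876 - 0.05819i))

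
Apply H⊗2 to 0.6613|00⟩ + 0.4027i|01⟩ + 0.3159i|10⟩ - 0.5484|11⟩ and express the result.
(0.05645 + 0.3593i)|00⟩ + (0.6049 - 0.0434i)|01⟩ + (0.6049 + 0.0434i)|10⟩ + (0.05645 - 0.3593i)|11⟩

H⊗2 gives amp(|y⟩) = (1/2) Σ_x (−1)^(x·y) amp(|x⟩), where x·y is the number of positions in which both x and y have a 1.
|00⟩: (0.6613 + 0.4027i + 0.3159i - 0.5484)/2 = (0.05645 + 0.3593i)
|01⟩: (0.6613 - 0.4027i + 0.3159i + 0.5484)/2 = (0.6049 - 0.0434i)
|10⟩: (0.6613 + 0.4027i - 0.3159i + 0.5484)/2 = (0.6049 + 0.0434i)
|11⟩: (0.6613 - 0.4027i - 0.3159i - 0.5484)/2 = (0.05645 - 0.3593i)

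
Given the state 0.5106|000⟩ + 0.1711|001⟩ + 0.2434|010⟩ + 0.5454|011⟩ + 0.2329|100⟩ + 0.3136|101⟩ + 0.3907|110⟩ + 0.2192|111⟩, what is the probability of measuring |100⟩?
0.05424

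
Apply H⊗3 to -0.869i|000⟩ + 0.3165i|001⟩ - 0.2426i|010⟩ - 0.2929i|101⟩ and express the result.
-0.3847i|000⟩ - 0.4014i|001⟩ - 0.2131i|010⟩ - 0.2298i|011⟩ - 0.1776i|100⟩ - 0.6085i|101⟩ - 0.00601i|110⟩ - 0.4369i|111⟩

H⊗3 gives amp(|y⟩) = (1/2√2) Σ_x (−1)^(x·y) amp(|x⟩), where x·y is the number of positions in which both x and y have a 1.
|000⟩: (-0.869i + 0.3165i - 0.2426i - 0.2929i)/(2√2) = -0.3847i
|001⟩: (-0.869i - 0.3165i - 0.2426i + 0.2929i)/(2√2) = -0.4014i
|010⟩: (-0.869i + 0.3165i + 0.2426i - 0.2929i)/(2√2) = -0.2131i
|011⟩: (-0.869i - 0.3165i + 0.2426i + 0.2929i)/(2√2) = -0.2298i
|100⟩: (-0.869i + 0.3165i - 0.2426i + 0.2929i)/(2√2) = -0.1776i
|101⟩: (-0.869i - 0.3165i - 0.2426i - 0.2929i)/(2√2) = -0.6085i
|110⟩: (-0.869i + 0.3165i + 0.2426i + 0.2929i)/(2√2) = -0.00601i
|111⟩: (-0.869i - 0.3165i + 0.2426i - 0.2929i)/(2√2) = -0.4369i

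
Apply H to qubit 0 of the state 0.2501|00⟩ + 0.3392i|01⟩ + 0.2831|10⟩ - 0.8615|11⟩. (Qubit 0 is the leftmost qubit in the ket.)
0.377|00⟩ + (-0.6092 + 0.2399i)|01⟩ - 0.02333|10⟩ + (0.6092 + 0.2399i)|11⟩

H on qubit 0 mixes each pair of kets that differ only in qubit 0: amplitudes (a, b) of (|…0…⟩, |…1…⟩) become ((a + b)/√2, (a − b)/√2). Kets absent from the input have amplitude 0.
(|00⟩, |10⟩): (a, b) = (0.2501, 0.2831) → (0.377, -0.02333)
(|01⟩, |11⟩): (a, b) = (0.3392i, -0.8615) → ((-0.6092 + 0.2399i), (0.6092 + 0.2399i))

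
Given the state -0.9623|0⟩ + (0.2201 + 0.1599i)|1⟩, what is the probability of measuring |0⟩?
0.926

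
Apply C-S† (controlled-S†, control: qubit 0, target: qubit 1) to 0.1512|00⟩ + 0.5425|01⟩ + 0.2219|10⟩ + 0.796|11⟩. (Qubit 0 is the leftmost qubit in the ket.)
0.1512|00⟩ + 0.5425|01⟩ + 0.2219|10⟩ - 0.796i|11⟩

C-S† leaves the control-|0⟩ kets |00⟩, |01⟩ unchanged and applies S† to qubit 1 on the control-|1⟩ pair (|10⟩, |11⟩).
S† = [[1, 0], [0, -i]].
With a = amp(|10⟩) = 0.2219 and b = amp(|11⟩) = 0.796:
new amp(|10⟩) = (1)·a = 0.2219
new amp(|11⟩) = (-i)·b = -0.796i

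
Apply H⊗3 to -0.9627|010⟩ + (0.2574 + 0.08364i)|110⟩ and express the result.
(-0.2494 + 0.02957i)|000⟩ + (-0.2494 + 0.02957i)|001⟩ + (0.2494 - 0.02957i)|010⟩ + (0.2494 - 0.02957i)|011⟩ + (-0.4314 - 0.02957i)|100⟩ + (-0.4314 - 0.02957i)|101⟩ + (0.4314 + 0.02957i)|110⟩ + (0.4314 + 0.02957i)|111⟩

H⊗3 gives amp(|y⟩) = (1/2√2) Σ_x (−1)^(x·y) amp(|x⟩), where x·y is the number of positions in which both x and y have a 1.
|000⟩: (-0.9627 + (0.2574 + 0.08364i))/(2√2) = (-0.2494 + 0.02957i)
|001⟩: (-0.9627 + (0.2574 + 0.08364i))/(2√2) = (-0.2494 + 0.02957i)
|010⟩: (0.9627 - (0.2574 + 0.08364i))/(2√2) = (0.2494 - 0.02957i)
|011⟩: (0.9627 - (0.2574 + 0.08364i))/(2√2) = (0.2494 - 0.02957i)
|100⟩: (-0.9627 - (0.2574 + 0.08364i))/(2√2) = (-0.4314 - 0.02957i)
|101⟩: (-0.9627 - (0.2574 + 0.08364i))/(2√2) = (-0.4314 - 0.02957i)
|110⟩: (0.9627 + (0.2574 + 0.08364i))/(2√2) = (0.4314 + 0.02957i)
|111⟩: (0.9627 + (0.2574 + 0.08364i))/(2√2) = (0.4314 + 0.02957i)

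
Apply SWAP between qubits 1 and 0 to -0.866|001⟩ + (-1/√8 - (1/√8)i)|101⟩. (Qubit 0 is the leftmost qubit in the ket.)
-0.866|001⟩ + (-1/√8 - (1/√8)i)|011⟩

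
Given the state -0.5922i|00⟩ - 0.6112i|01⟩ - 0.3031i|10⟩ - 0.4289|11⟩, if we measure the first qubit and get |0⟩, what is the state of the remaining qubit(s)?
-0.6959i|0⟩ - 0.7182i|1⟩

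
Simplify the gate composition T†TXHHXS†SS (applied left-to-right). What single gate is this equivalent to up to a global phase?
S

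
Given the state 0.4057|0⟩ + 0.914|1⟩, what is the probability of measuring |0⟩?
0.1646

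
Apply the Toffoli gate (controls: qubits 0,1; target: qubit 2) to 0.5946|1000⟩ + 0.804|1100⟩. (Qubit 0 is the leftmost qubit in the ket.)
0.5946|1000⟩ + 0.804|1110⟩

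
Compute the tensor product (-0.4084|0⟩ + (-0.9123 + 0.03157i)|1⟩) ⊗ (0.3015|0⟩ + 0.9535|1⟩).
-0.1231|00⟩ - 0.3894|01⟩ + (-0.2751 + 0.009518i)|10⟩ + (-0.8699 + 0.0301i)|11⟩

amp(|b₁b₂…⟩) = product of the factor amplitudes for bits b₁, b₂, …; only kets whose every factor amplitude is nonzero survive.
|00⟩: (-0.4084)(0.3015) = -0.1231
|01⟩: (-0.4084)(0.9535) = -0.3894
|10⟩: (-0.9123 + 0.03157i)(0.3015) = (-0.2751 + 0.009518i)
|11⟩: (-0.9123 + 0.03157i)(0.9535) = (-0.8699 + 0.0301i)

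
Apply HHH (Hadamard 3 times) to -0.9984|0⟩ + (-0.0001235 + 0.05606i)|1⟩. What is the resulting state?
(-0.7061 + 0.03964i)|0⟩ + (-0.7059 - 0.03964i)|1⟩

H² = I, so H^3 = H: a single Hadamard. With (a, b) = (-0.9984, (-0.0001235 + 0.05606i)), H gives ((a + b)/√2, (a − b)/√2) = ((-0.7061 + 0.03964i), (-0.7059 - 0.03964i)).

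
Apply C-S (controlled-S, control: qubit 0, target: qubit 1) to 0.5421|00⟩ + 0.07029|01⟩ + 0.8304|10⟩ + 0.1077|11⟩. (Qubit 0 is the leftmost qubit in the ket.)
0.5421|00⟩ + 0.07029|01⟩ + 0.8304|10⟩ + 0.1077i|11⟩

C-S leaves the control-|0⟩ kets |00⟩, |01⟩ unchanged and applies S to qubit 1 on the control-|1⟩ pair (|10⟩, |11⟩).
S = [[1, 0], [0, i]].
With a = amp(|10⟩) = 0.8304 and b = amp(|11⟩) = 0.1077:
new amp(|10⟩) = (1)·a = 0.8304
new amp(|11⟩) = (i)·b = 0.1077i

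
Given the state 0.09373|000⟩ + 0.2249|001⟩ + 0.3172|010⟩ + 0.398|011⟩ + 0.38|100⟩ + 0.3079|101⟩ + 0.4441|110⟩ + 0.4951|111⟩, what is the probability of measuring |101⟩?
0.0948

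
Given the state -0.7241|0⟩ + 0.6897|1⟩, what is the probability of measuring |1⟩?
0.4757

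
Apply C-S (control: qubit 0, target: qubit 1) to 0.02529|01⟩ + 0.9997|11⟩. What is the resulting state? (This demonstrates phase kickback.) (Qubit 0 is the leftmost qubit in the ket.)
0.02529|01⟩ + 0.9997i|11⟩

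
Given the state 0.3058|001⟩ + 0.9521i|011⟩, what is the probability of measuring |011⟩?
0.9065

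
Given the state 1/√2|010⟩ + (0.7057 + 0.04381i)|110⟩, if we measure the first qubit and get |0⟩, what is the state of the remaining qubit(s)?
|10⟩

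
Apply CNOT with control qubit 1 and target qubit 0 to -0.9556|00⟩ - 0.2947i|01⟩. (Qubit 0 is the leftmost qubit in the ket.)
-0.9556|00⟩ - 0.2947i|11⟩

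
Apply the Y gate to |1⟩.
-i|0⟩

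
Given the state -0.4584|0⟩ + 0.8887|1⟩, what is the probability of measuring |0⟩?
0.2101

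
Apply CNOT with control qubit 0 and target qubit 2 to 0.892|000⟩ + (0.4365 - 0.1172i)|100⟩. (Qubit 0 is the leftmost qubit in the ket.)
0.892|000⟩ + (0.4365 - 0.1172i)|101⟩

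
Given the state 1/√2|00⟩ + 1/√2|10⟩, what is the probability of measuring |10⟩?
1/2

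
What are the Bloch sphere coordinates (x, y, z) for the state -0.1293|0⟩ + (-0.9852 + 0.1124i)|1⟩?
(0.2548, -0.02907, -0.9665)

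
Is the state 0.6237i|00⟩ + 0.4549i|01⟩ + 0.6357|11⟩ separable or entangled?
Entangled

Writing the state as a|00⟩ + b|01⟩ + c|10⟩ + d|11⟩, it is a product state iff ad − bc = 0.
Here (a, b, c, d) = (0.6237i, 0.4549i, 0, 0.6357): ad − bc = (0.6237i)(0.6357) − (0.4549i)(0) = 0.3965i ≠ 0, so the state is entangled.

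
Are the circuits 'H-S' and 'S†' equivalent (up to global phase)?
No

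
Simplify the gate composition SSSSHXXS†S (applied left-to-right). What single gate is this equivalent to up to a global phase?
H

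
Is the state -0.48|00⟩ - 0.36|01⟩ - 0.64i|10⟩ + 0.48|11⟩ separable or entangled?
Entangled

Writing the state as a|00⟩ + b|01⟩ + c|10⟩ + d|11⟩, it is a product state iff ad − bc = 0.
Here (a, b, c, d) = (-0.48, -0.36, -0.64i, 0.48): ad − bc = (-0.48)(0.48) − (-0.36)(-0.64i) = (-0.2304 - 0.2304i) ≠ 0, so the state is entangled.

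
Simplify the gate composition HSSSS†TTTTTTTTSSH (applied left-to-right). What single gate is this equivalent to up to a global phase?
I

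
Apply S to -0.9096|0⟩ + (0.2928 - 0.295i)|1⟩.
-0.9096|0⟩ + (0.295 + 0.2928i)|1⟩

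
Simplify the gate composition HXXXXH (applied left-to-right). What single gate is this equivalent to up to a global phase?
I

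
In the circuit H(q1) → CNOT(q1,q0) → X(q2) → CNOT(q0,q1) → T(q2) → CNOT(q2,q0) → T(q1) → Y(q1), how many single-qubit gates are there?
5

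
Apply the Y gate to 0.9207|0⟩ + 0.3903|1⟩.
-0.3903i|0⟩ + 0.9207i|1⟩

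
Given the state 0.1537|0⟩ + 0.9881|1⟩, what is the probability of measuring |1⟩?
0.9763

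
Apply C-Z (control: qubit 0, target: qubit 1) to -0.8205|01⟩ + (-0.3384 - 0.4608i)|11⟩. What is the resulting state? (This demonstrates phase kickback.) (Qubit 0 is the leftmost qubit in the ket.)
-0.8205|01⟩ + (0.3384 + 0.4608i)|11⟩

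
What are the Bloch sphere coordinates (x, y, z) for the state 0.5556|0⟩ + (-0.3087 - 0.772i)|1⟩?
(-0.343, -0.8578, -0.3826)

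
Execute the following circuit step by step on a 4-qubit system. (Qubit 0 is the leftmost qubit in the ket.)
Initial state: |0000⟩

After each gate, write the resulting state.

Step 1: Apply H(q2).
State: 1/√2|0000⟩ + 1/√2|0010⟩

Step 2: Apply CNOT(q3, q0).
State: 1/√2|0000⟩ + 1/√2|0010⟩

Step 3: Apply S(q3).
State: 1/√2|0000⟩ + 1/√2|0010⟩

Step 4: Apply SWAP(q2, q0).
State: 1/√2|0000⟩ + 1/√2|1000⟩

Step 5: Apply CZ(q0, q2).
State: 1/√2|0000⟩ + 1/√2|1000⟩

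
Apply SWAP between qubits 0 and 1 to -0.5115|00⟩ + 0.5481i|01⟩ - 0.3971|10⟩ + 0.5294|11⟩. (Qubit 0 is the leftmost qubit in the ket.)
-0.5115|00⟩ - 0.3971|01⟩ + 0.5481i|10⟩ + 0.5294|11⟩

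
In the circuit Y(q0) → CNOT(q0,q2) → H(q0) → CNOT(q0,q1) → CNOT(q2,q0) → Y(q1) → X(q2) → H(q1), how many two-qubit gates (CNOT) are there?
3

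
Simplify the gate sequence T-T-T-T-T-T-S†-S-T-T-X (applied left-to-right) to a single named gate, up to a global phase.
X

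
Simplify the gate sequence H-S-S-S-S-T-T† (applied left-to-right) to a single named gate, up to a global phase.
H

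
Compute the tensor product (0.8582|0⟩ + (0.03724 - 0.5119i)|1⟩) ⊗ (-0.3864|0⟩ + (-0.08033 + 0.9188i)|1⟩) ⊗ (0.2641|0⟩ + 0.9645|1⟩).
-0.08758|000⟩ - 0.3198|001⟩ + (-0.01821 + 0.2082i)|010⟩ + (-0.06649 + 0.7605i)|011⟩ + (-0.0038 + 0.05224i)|100⟩ + (-0.01388 + 0.1908i)|101⟩ + (0.1234 + 0.0199i)|110⟩ + (0.4508 + 0.07266i)|111⟩

amp(|b₁b₂…⟩) = product of the factor amplitudes for bits b₁, b₂, …; only kets whose every factor amplitude is nonzero survive.
|000⟩: (0.8582)(-0.3864)(0.2641) = -0.08758
|001⟩: (0.8582)(-0.3864)(0.9645) = -0.3198
|010⟩: (0.8582)(-0.08033 + 0.9188i)(0.2641) = (-0.01821 + 0.2082i)
|011⟩: (0.8582)(-0.08033 + 0.9188i)(0.9645) = (-0.06649 + 0.7605i)
|100⟩: (0.03724 - 0.5119i)(-0.3864)(0.2641) = (-0.0038 + 0.05224i)
|101⟩: (0.03724 - 0.5119i)(-0.3864)(0.9645) = (-0.01388 + 0.1908i)
|110⟩: (0.03724 - 0.5119i)(-0.08033 + 0.9188i)(0.2641) = (0.1234 + 0.0199i)
|111⟩: (0.03724 - 0.5119i)(-0.08033 + 0.9188i)(0.9645) = (0.4508 + 0.07266i)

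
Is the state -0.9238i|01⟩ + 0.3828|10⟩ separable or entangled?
Entangled

Writing the state as a|00⟩ + b|01⟩ + c|10⟩ + d|11⟩, it is a product state iff ad − bc = 0.
Here (a, b, c, d) = (0, -0.9238i, 0.3828, 0): ad − bc = (0)(0) − (-0.9238i)(0.3828) = 0.3536i ≠ 0, so the state is entangled.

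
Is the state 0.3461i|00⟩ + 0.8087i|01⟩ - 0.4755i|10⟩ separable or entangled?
Entangled

Writing the state as a|00⟩ + b|01⟩ + c|10⟩ + d|11⟩, it is a product state iff ad − bc = 0.
Here (a, b, c, d) = (0.3461i, 0.8087i, -0.4755i, 0): ad − bc = (0.3461i)(0) − (0.8087i)(-0.4755i) = -0.3845 ≠ 0, so the state is entangled.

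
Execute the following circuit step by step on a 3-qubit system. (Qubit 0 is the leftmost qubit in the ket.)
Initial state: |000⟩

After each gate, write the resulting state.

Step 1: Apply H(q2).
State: 1/√2|000⟩ + 1/√2|001⟩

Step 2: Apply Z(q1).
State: 1/√2|000⟩ + 1/√2|001⟩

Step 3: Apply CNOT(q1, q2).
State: 1/√2|000⟩ + 1/√2|001⟩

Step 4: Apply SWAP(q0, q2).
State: 1/√2|000⟩ + 1/√2|100⟩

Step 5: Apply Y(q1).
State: (1/√2)i|010⟩ + (1/√2)i|110⟩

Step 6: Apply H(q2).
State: (1/2)i|010⟩ + (1/2)i|011⟩ + (1/2)i|110⟩ + (1/2)i|111⟩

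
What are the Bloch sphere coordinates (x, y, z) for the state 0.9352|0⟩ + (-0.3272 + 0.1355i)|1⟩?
(-0.612, 0.2534, 0.7492)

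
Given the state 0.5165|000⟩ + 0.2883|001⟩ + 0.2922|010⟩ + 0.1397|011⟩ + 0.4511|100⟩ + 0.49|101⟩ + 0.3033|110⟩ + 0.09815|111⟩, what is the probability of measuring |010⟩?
0.08538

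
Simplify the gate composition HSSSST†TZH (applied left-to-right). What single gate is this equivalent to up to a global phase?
X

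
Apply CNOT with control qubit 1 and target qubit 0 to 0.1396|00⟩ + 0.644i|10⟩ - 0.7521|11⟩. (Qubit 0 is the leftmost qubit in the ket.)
0.1396|00⟩ - 0.7521|01⟩ + 0.644i|10⟩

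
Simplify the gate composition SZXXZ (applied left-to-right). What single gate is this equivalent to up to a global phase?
S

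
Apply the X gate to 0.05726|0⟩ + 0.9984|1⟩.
0.9984|0⟩ + 0.05726|1⟩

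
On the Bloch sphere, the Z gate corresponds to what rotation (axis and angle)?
Rotation by π around the z-axis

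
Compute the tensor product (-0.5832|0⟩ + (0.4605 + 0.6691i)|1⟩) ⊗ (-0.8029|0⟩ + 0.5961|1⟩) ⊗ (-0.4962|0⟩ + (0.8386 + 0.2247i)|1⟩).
-0.2323|000⟩ + (0.3927 + 0.1052i)|001⟩ + 0.1725|010⟩ + (-0.2915 - 0.07812i)|011⟩ + (0.1835 + 0.2666i)|100⟩ + (-0.1893 - 0.5336i)|101⟩ + (-0.1362 - 0.1979i)|110⟩ + (0.1406 + 0.3962i)|111⟩

amp(|b₁b₂…⟩) = product of the factor amplitudes for bits b₁, b₂, …; only kets whose every factor amplitude is nonzero survive.
|000⟩: (-0.5832)(-0.8029)(-0.4962) = -0.2323
|001⟩: (-0.5832)(-0.8029)(0.8386 + 0.2247i) = (0.3927 + 0.1052i)
|010⟩: (-0.5832)(0.5961)(-0.4962) = 0.1725
|011⟩: (-0.5832)(0.5961)(0.8386 + 0.2247i) = (-0.2915 - 0.07812i)
|100⟩: (0.4605 + 0.6691i)(-0.8029)(-0.4962) = (0.1835 + 0.2666i)
|101⟩: (0.4605 + 0.6691i)(-0.8029)(0.8386 + 0.2247i) = (-0.1893 - 0.5336i)
|110⟩: (0.4605 + 0.6691i)(0.5961)(-0.4962) = (-0.1362 - 0.1979i)
|111⟩: (0.4605 + 0.6691i)(0.5961)(0.8386 + 0.2247i) = (0.1406 + 0.3962i)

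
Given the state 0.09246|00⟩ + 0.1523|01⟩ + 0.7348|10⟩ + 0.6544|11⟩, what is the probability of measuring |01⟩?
0.0232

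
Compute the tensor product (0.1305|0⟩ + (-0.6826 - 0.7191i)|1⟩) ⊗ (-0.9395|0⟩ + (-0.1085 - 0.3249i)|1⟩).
-0.1226|00⟩ + (-0.01416 - 0.0424i)|01⟩ + (0.6413 + 0.6756i)|10⟩ + (-0.1596 + 0.2998i)|11⟩

amp(|b₁b₂…⟩) = product of the factor amplitudes for bits b₁, b₂, …; only kets whose every factor amplitude is nonzero survive.
|00⟩: (0.1305)(-0.9395) = -0.1226
|01⟩: (0.1305)(-0.1085 - 0.3249i) = (-0.01416 - 0.0424i)
|10⟩: (-0.6826 - 0.7191i)(-0.9395) = (0.6413 + 0.6756i)
|11⟩: (-0.6826 - 0.7191i)(-0.1085 - 0.3249i) = (-0.1596 + 0.2998i)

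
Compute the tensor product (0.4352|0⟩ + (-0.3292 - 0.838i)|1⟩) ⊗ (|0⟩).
0.4352|00⟩ + (-0.3292 - 0.838i)|10⟩

amp(|b₁b₂…⟩) = product of the factor amplitudes for bits b₁, b₂, …; only kets whose every factor amplitude is nonzero survive.
|00⟩: (0.4352)(1) = 0.4352
|10⟩: (-0.3292 - 0.838i)(1) = (-0.3292 - 0.838i)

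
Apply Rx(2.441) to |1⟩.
-0.9393i|0⟩ + 0.3432|1⟩

Rx(2.441) = [[cos(θ/2), −i·sin(θ/2)], [−i·sin(θ/2), cos(θ/2)]]; θ = 2.441, cos(θ/2) ≈ 0.343176, sin(θ/2) ≈ 0.939271.
With a = amp(|0⟩) = 0 and b = amp(|1⟩) = 1:
new amp(|0⟩) = (0.343176)·a + (-0.939271i)·b = -0.9393i
new amp(|1⟩) = (-0.939271i)·a + (0.343176)·b = 0.3432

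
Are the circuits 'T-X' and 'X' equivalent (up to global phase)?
No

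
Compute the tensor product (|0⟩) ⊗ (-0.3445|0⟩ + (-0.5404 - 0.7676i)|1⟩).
-0.3445|00⟩ + (-0.5404 - 0.7676i)|01⟩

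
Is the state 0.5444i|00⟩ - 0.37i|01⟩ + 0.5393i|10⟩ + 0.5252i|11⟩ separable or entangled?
Entangled

Writing the state as a|00⟩ + b|01⟩ + c|10⟩ + d|11⟩, it is a product state iff ad − bc = 0.
Here (a, b, c, d) = (0.5444i, -0.37i, 0.5393i, 0.5252i): ad − bc = (0.5444i)(0.5252i) − (-0.37i)(0.5393i) = -0.4855 ≠ 0, so the state is entangled.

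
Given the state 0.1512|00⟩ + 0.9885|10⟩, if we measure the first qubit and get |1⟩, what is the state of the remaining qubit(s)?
|0⟩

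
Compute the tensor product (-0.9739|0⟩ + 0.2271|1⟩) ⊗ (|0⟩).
-0.9739|00⟩ + 0.2271|10⟩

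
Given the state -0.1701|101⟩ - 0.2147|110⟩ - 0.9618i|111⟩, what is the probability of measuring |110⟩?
0.0461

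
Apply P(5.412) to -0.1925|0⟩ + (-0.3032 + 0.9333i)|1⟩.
-0.1925|0⟩ + (0.5188 + 0.8329i)|1⟩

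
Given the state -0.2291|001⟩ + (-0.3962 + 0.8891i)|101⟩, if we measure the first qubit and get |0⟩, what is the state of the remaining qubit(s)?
-|01⟩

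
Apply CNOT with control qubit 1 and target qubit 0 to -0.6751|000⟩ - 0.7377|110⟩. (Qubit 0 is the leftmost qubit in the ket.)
-0.6751|000⟩ - 0.7377|010⟩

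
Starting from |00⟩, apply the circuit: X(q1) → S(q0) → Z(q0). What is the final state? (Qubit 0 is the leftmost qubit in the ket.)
|01⟩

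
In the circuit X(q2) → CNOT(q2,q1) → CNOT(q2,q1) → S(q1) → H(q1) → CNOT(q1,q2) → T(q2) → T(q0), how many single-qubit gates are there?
5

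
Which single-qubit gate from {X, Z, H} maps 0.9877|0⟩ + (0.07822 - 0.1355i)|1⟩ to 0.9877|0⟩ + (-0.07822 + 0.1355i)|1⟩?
Z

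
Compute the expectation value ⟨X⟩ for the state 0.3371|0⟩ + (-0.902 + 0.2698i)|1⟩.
-0.6081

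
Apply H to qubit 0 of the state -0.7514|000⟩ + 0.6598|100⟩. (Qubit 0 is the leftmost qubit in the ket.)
-0.06477|000⟩ - 0.9979|100⟩

H on qubit 0 mixes each pair of kets that differ only in qubit 0: amplitudes (a, b) of (|…0…⟩, |…1…⟩) become ((a + b)/√2, (a − b)/√2). Kets absent from the input have amplitude 0.
(|000⟩, |100⟩): (a, b) = (-0.7514, 0.6598) → (-0.06477, -0.9979)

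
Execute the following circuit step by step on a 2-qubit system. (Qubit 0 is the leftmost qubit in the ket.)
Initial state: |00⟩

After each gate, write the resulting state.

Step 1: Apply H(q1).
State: 1/√2|00⟩ + 1/√2|01⟩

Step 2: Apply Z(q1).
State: 1/√2|00⟩ - 1/√2|01⟩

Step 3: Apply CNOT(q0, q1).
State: 1/√2|00⟩ - 1/√2|01⟩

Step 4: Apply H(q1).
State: |01⟩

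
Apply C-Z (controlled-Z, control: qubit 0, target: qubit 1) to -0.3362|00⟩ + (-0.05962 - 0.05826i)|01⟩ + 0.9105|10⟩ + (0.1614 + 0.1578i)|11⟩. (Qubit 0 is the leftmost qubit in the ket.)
-0.3362|00⟩ + (-0.05962 - 0.05826i)|01⟩ + 0.9105|10⟩ + (-0.1614 - 0.1578i)|11⟩

C-Z leaves the control-|0⟩ kets |00⟩, |01⟩ unchanged and applies Z to qubit 1 on the control-|1⟩ pair (|10⟩, |11⟩).
Z = [[1, 0], [0, -1]].
With a = amp(|10⟩) = 0.9105 and b = amp(|11⟩) = (0.1614 + 0.1578i):
new amp(|10⟩) = (1)·a = 0.9105
new amp(|11⟩) = (-1)·b = (-0.1614 - 0.1578i)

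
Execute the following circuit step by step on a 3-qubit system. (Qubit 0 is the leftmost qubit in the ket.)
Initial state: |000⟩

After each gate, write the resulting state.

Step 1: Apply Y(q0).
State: i|100⟩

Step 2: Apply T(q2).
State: i|100⟩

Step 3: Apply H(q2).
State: (1/√2)i|100⟩ + (1/√2)i|101⟩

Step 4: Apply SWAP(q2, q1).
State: (1/√2)i|100⟩ + (1/√2)i|110⟩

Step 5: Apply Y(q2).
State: -1/√2|101⟩ - 1/√2|111⟩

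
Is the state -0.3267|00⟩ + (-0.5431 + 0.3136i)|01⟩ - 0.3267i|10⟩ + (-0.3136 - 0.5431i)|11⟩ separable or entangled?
Separable

Writing the state as a|00⟩ + b|01⟩ + c|10⟩ + d|11⟩, it is a product state iff ad − bc = 0.
Here (a, b, c, d) = (-0.3267, (-0.5431 + 0.3136i), -0.3267i, (-0.3136 - 0.5431i)): ad − bc = (-0.3267)(-0.3136 - 0.5431i) − (-0.5431 + 0.3136i)(-0.3267i) = 0, so the state is separable.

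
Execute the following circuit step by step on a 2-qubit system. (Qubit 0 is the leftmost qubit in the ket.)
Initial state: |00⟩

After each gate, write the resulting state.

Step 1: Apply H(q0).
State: 1/√2|00⟩ + 1/√2|10⟩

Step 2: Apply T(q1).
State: 1/√2|00⟩ + 1/√2|10⟩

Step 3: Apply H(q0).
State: |00⟩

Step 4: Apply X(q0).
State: |10⟩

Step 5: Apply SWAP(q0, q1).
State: |01⟩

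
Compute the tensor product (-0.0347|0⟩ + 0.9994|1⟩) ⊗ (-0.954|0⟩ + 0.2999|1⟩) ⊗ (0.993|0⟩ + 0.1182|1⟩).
0.03287|000⟩ + 0.003913|001⟩ - 0.01033|010⟩ - 0.00123|011⟩ - 0.9468|100⟩ - 0.1127|101⟩ + 0.2976|110⟩ + 0.03543|111⟩

amp(|b₁b₂…⟩) = product of the factor amplitudes for bits b₁, b₂, …; only kets whose every factor amplitude is nonzero survive.
|000⟩: (-0.0347)(-0.954)(0.993) = 0.03287
|001⟩: (-0.0347)(-0.954)(0.1182) = 0.003913
|010⟩: (-0.0347)(0.2999)(0.993) = -0.01033
|011⟩: (-0.0347)(0.2999)(0.1182) = -0.00123
|100⟩: (0.9994)(-0.954)(0.993) = -0.9468
|101⟩: (0.9994)(-0.954)(0.1182) = -0.1127
|110⟩: (0.9994)(0.2999)(0.993) = 0.2976
|111⟩: (0.9994)(0.2999)(0.1182) = 0.03543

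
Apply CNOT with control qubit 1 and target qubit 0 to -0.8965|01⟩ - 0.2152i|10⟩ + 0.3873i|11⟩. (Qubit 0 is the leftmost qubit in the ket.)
0.3873i|01⟩ - 0.2152i|10⟩ - 0.8965|11⟩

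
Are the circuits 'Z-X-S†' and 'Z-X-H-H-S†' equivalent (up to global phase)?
Yes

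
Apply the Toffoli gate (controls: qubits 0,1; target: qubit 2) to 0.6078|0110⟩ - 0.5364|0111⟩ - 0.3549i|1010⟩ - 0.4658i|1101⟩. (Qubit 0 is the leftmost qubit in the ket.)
0.6078|0110⟩ - 0.5364|0111⟩ - 0.3549i|1010⟩ - 0.4658i|1111⟩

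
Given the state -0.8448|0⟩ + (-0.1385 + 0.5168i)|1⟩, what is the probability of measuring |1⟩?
0.2863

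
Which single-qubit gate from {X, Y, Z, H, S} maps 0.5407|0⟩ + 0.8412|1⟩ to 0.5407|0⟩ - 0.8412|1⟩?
Z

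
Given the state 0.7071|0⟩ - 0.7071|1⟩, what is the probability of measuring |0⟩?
0.5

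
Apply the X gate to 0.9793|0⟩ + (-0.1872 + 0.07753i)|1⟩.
(-0.1872 + 0.07753i)|0⟩ + 0.9793|1⟩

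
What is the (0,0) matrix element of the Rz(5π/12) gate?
(0.7934 - 0.6088i)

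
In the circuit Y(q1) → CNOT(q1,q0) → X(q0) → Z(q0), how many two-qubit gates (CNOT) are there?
1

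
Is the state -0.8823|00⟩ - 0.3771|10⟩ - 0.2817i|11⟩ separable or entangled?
Entangled

Writing the state as a|00⟩ + b|01⟩ + c|10⟩ + d|11⟩, it is a product state iff ad − bc = 0.
Here (a, b, c, d) = (-0.8823, 0, -0.3771, -0.2817i): ad − bc = (-0.8823)(-0.2817i) − (0)(-0.3771) = 0.2485i ≠ 0, so the state is entangled.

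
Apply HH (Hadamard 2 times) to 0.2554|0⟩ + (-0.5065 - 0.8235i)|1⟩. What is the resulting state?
0.2554|0⟩ + (-0.5065 - 0.8235i)|1⟩

H² = I, so an even number of Hadamards cancels: H^2 = I and the state is unchanged.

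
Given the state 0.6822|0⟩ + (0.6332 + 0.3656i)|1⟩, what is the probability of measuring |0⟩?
0.4654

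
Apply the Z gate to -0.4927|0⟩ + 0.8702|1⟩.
-0.4927|0⟩ - 0.8702|1⟩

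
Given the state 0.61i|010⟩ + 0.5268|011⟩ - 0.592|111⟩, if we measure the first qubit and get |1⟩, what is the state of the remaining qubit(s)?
-|11⟩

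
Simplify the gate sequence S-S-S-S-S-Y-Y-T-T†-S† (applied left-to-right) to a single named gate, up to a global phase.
I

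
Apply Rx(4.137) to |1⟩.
-0.8787i|0⟩ - 0.4774|1⟩

Rx(4.137) = [[cos(θ/2), −i·sin(θ/2)], [−i·sin(θ/2), cos(θ/2)]]; θ = 4.137, cos(θ/2) ≈ -0.477409, sin(θ/2) ≈ 0.878681.
With a = amp(|0⟩) = 0 and b = amp(|1⟩) = 1:
new amp(|0⟩) = (-0.477409)·a + (-0.878681i)·b = -0.8787i
new amp(|1⟩) = (-0.878681i)·a + (-0.477409)·b = -0.4774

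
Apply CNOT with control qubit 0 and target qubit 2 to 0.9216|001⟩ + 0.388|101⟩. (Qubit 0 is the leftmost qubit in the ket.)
0.9216|001⟩ + 0.388|100⟩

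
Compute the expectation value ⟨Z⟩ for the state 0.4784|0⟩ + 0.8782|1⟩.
-0.5424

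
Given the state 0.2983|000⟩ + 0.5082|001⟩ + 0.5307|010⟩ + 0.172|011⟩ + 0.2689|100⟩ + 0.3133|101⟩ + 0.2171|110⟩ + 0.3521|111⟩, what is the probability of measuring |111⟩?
0.124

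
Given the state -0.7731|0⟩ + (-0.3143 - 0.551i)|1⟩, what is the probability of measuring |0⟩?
0.5977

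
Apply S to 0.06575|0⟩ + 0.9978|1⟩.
0.06575|0⟩ + 0.9978i|1⟩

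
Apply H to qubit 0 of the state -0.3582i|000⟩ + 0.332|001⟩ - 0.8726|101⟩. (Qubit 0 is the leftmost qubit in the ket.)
-0.2533i|000⟩ - 0.3823|001⟩ - 0.2533i|100⟩ + 0.8518|101⟩

H on qubit 0 mixes each pair of kets that differ only in qubit 0: amplitudes (a, b) of (|…0…⟩, |…1…⟩) become ((a + b)/√2, (a − b)/√2). Kets absent from the input have amplitude 0.
(|000⟩, |100⟩): (a, b) = (-0.3582i, 0) → (-0.2533i, -0.2533i)
(|001⟩, |101⟩): (a, b) = (0.332, -0.8726) → (-0.3823, 0.8518)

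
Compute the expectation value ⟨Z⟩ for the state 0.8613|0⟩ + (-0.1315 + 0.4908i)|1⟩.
0.4837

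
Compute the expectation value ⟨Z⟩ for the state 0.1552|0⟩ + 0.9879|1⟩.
-0.9519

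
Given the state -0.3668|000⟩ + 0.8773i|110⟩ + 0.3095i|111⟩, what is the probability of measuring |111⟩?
0.09579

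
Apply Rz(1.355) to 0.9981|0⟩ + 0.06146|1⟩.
(0.7777 - 0.6257i)|0⟩ + (0.04789 + 0.03853i)|1⟩

Rz(1.355) = [[e^(−iθ/2), 0], [0, e^(iθ/2)]] with e^(±iθ/2) = cos(θ/2) ± i·sin(θ/2); θ = 1.355, cos(θ/2) ≈ 0.779142, sin(θ/2) ≈ 0.626847.
With a = amp(|0⟩) = 0.9981 and b = amp(|1⟩) = 0.06146:
new amp(|0⟩) = (0.779142 - 0.626847i)·a = (0.7777 - 0.6257i)
new amp(|1⟩) = (0.779142 + 0.626847i)·b = (0.04789 + 0.03853i)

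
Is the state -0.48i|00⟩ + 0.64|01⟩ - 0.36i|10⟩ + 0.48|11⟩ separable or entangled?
Separable

Writing the state as a|00⟩ + b|01⟩ + c|10⟩ + d|11⟩, it is a product state iff ad − bc = 0.
Here (a, b, c, d) = (-0.48i, 0.64, -0.36i, 0.48): ad − bc = (-0.48i)(0.48) − (0.64)(-0.36i) = 0, so the state is separable.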